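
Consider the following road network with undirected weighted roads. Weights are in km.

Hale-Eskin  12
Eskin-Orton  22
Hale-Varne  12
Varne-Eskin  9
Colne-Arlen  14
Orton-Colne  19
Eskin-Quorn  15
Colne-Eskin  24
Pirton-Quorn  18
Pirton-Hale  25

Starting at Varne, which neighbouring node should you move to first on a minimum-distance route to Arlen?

Eskin

Candidate routes:
Varne → Hale → Eskin → Colne → Arlen: 12+12+24+14 = 62
Varne → Eskin → Colne → Arlen: 9+24+14 = 47
Cheapest is Varne → Eskin → Colne → Arlen at 47 km.
So from Varne the first move is to Eskin.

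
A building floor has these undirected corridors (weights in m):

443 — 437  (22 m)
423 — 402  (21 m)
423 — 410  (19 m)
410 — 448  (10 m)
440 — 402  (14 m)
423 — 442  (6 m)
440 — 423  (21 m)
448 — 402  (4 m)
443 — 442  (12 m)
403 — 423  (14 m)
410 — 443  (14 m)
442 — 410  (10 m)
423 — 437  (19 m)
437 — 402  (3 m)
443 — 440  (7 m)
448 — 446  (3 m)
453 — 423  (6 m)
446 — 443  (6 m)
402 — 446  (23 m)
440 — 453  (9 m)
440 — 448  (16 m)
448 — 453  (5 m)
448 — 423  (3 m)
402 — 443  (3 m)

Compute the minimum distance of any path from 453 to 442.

12 m

Enumerating some paths:
453–423–442: 6+6 = 12
453–448–402–443–442: 5+4+3+12 = 24
453–448–423–442: 5+3+6 = 14
453–448–410–442: 5+10+10 = 25
The minimum is 12 m via 453–423–442.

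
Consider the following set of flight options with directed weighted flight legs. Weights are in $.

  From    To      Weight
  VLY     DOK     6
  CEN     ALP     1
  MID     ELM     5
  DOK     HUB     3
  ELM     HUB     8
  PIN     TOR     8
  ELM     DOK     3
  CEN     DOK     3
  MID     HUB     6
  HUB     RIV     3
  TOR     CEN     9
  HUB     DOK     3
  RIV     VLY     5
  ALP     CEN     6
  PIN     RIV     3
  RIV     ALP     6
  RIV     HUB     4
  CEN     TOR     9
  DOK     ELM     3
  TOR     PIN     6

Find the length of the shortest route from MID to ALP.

$15

Candidate routes:
MID - ELM - DOK - HUB - RIV - ALP: 5+3+3+3+6 = 20
MID - HUB - RIV - ALP: 6+3+6 = 15
The minimum is $15 via MID - HUB - RIV - ALP.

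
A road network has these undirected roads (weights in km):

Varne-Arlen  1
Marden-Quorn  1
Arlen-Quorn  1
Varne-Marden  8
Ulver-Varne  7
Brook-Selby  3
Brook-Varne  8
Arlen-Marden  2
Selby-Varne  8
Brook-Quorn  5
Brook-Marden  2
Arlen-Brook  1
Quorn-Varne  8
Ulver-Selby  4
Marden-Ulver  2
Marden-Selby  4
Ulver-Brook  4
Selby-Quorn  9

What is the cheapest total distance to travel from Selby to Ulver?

Running Dijkstra from Selby:
Selby: 0
Brook: 3  (via Selby)
Marden: 4  (via Selby)
Arlen: 4  (via Brook)
Ulver: 4  (via Selby)
Shortest route: Selby–Ulver = 4 km.

4 km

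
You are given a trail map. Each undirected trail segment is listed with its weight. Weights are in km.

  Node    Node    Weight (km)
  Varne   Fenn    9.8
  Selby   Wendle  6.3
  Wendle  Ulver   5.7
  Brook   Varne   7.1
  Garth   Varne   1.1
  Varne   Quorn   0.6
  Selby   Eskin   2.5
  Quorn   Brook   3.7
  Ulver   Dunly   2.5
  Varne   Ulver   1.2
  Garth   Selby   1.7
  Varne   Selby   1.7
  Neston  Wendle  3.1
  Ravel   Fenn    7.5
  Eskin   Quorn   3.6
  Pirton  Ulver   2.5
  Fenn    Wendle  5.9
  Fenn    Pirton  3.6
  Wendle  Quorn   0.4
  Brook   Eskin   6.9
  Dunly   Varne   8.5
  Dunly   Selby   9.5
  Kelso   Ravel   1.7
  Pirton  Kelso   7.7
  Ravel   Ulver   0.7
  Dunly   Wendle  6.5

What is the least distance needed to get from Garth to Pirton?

Enumerating some paths:
Garth - Varne - Quorn - Wendle - Ulver - Pirton: 1.1+0.6+0.4+5.7+2.5 = 10.3
Garth - Varne - Ulver - Pirton: 1.1+1.2+2.5 = 4.8
Garth - Selby - Varne - Ulver - Pirton: 1.7+1.7+1.2+2.5 = 7.1
Garth - Varne - Quorn - Wendle - Fenn - Pirton: 1.1+0.6+0.4+5.9+3.6 = 11.6
Cheapest is Garth - Varne - Ulver - Pirton at 4.8 km.

4.8 km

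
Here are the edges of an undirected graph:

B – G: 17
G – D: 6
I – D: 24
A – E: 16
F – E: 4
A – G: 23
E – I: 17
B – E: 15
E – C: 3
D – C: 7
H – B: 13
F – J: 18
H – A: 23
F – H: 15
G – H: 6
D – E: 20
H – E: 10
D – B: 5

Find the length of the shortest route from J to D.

Settle nodes by increasing distance from J:
J: 0
F: 18  (via J)
E: 22  (via F)
C: 25  (via E)
D: 32  (via C)
Shortest route: J–F–E–C–D = 32.

32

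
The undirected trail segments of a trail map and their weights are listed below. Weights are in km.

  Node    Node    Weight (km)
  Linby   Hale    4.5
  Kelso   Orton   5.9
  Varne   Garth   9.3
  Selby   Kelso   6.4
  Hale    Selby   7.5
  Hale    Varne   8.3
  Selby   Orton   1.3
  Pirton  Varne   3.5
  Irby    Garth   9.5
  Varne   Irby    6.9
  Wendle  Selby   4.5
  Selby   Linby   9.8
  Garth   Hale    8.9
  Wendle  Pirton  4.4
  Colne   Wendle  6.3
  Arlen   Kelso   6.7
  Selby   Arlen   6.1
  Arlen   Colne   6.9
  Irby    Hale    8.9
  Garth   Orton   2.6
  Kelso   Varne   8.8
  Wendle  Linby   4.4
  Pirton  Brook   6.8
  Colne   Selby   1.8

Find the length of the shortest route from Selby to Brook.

Enumerating some paths:
Selby → Wendle → Pirton → Brook: 4.5+4.4+6.8 = 15.7
Selby → Colne → Wendle → Pirton → Brook: 1.8+6.3+4.4+6.8 = 19.3
Cheapest is Selby → Wendle → Pirton → Brook at 15.7 km.

15.7 km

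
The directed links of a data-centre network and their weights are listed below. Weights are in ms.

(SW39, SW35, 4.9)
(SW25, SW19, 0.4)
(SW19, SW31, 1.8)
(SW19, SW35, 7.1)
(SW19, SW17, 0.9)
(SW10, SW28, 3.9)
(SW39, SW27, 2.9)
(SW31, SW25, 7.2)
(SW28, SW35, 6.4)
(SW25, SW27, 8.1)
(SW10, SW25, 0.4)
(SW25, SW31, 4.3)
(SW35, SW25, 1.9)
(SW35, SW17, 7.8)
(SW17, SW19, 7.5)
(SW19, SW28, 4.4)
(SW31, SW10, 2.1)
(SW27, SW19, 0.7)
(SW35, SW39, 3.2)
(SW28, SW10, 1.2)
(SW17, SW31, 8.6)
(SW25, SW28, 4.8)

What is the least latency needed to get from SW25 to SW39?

10.7 ms

Compare a few routes:
SW25 - SW19 - SW35 - SW39: 0.4+7.1+3.2 = 10.7
SW25 - SW28 - SW35 - SW39: 4.8+6.4+3.2 = 14.4
SW25 - SW19 - SW31 - SW10 - SW28 - SW35 - SW39: 0.4+1.8+2.1+3.9+6.4+3.2 = 17.8
SW25 - SW19 - SW28 - SW35 - SW39: 0.4+4.4+6.4+3.2 = 14.4
The minimum is 10.7 ms via SW25 - SW19 - SW35 - SW39.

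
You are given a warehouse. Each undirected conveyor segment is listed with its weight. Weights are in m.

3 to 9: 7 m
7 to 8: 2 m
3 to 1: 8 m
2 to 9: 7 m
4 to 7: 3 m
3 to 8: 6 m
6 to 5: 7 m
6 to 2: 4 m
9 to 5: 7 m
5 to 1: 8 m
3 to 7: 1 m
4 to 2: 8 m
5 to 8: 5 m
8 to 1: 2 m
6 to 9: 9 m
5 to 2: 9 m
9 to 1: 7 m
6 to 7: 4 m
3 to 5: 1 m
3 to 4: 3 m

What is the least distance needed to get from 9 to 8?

Candidate routes:
9 → 3 → 7 → 8: 7+1+2 = 10
9 → 5 → 8: 7+5 = 12
9 → 1 → 8: 7+2 = 9
9 → 5 → 3 → 7 → 8: 7+1+1+2 = 11
Cheapest is 9 → 1 → 8 at 9 m.

9 m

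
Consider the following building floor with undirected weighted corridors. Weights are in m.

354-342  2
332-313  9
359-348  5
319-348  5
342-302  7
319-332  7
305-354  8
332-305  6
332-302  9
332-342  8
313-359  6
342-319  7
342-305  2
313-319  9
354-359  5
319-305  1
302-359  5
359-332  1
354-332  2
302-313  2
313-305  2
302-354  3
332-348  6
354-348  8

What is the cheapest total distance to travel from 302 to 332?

5 m

Shortest distances from 302:
302: 0
313: 2  (via 302)
354: 3  (via 302)
305: 4  (via 313)
319: 5  (via 305)
359: 5  (via 302)
342: 5  (via 354)
332: 5  (via 354)
Shortest route: 302 → 354 → 332 = 5 m.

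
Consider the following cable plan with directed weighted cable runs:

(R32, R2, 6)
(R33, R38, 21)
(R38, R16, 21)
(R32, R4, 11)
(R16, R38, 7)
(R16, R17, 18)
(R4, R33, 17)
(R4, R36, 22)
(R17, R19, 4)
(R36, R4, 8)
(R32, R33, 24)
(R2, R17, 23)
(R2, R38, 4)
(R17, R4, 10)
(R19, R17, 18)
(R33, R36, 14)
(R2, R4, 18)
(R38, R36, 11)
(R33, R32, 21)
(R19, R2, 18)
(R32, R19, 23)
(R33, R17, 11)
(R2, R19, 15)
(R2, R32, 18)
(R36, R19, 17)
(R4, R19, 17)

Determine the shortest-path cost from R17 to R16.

Settle nodes by increasing distance from R17:
R17: 0
R19: 4  (via R17)
R4: 10  (via R17)
R2: 22  (via R19)
R38: 26  (via R2)
R33: 27  (via R4)
R36: 32  (via R4)
R32: 40  (via R2)
R16: 47  (via R38)
Shortest route: R17–R19–R2–R38–R16 = 47.

47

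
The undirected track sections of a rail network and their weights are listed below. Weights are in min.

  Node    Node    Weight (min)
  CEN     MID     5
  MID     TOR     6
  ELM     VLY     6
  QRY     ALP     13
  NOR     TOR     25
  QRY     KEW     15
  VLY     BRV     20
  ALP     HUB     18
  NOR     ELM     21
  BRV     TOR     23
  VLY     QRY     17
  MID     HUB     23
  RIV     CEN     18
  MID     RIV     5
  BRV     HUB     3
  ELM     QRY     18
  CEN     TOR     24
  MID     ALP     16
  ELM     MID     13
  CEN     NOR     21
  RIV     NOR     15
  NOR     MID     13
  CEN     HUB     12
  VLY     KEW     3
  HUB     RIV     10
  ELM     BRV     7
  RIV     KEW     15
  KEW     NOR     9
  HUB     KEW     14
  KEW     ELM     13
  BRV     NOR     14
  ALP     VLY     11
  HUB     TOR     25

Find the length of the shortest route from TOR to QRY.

Running Dijkstra from TOR:
TOR: 0
MID: 6  (via TOR)
CEN: 11  (via MID)
RIV: 11  (via MID)
NOR: 19  (via MID)
ELM: 19  (via MID)
HUB: 21  (via RIV)
ALP: 22  (via MID)
BRV: 23  (via TOR)
VLY: 25  (via ELM)
KEW: 26  (via RIV)
QRY: 35  (via ALP)
Shortest route: TOR–MID–ALP–QRY = 35 min.

35 min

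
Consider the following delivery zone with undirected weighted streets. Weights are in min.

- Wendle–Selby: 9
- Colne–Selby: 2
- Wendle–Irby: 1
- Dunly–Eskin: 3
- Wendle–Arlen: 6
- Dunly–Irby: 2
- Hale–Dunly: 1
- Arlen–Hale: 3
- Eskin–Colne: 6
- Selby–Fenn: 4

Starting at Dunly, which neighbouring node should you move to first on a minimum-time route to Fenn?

Eskin

Enumerating some paths:
Dunly → Irby → Wendle → Selby → Fenn: 2+1+9+4 = 16
Dunly → Hale → Arlen → Wendle → Selby → Fenn: 1+3+6+9+4 = 23
Dunly → Eskin → Colne → Selby → Fenn: 3+6+2+4 = 15
The minimum is 15 min via Dunly → Eskin → Colne → Selby → Fenn.
So from Dunly the first move is to Eskin.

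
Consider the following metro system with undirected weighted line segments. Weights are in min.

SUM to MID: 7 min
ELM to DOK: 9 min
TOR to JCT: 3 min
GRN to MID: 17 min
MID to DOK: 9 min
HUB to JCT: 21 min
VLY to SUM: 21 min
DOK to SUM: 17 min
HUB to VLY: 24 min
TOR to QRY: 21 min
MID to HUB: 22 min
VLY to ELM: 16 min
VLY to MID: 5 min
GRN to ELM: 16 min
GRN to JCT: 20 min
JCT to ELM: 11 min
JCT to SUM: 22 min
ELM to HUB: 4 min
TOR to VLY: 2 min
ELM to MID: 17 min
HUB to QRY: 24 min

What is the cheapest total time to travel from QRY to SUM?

35 min

Enumerating some paths:
QRY → TOR → VLY → SUM: 21+2+21 = 44
QRY → TOR → VLY → MID → SUM: 21+2+5+7 = 35
Cheapest is QRY → TOR → VLY → MID → SUM at 35 min.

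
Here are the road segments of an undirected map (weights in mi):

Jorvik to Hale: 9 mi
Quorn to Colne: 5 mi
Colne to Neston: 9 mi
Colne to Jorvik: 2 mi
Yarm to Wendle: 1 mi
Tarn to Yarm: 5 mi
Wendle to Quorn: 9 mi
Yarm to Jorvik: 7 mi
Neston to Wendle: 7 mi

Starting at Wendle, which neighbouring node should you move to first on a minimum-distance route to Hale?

Enumerating some paths:
Wendle–Quorn–Colne–Jorvik–Hale: 9+5+2+9 = 25
Wendle–Neston–Colne–Jorvik–Hale: 7+9+2+9 = 27
Wendle–Yarm–Jorvik–Hale: 1+7+9 = 17
The minimum is 17 mi via Wendle–Yarm–Jorvik–Hale.
So from Wendle the first move is to Yarm.

Yarm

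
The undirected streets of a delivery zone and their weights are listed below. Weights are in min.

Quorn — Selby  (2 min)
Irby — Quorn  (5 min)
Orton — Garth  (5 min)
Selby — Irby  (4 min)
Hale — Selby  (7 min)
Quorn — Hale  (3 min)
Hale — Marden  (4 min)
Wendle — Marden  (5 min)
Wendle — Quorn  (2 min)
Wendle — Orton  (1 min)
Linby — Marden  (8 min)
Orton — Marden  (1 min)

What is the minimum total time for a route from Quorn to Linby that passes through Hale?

15 min

Shortest Quorn→Hale: Quorn → Hale = 3
Best Hale to Linby: Hale → Marden → Linby costing 12
Total via Hale: 3 + 12 = 15 min.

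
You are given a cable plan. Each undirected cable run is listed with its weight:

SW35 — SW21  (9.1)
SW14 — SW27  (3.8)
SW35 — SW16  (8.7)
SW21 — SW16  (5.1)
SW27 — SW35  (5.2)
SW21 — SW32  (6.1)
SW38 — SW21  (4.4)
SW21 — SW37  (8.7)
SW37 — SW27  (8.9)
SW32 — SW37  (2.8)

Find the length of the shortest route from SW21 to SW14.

18.1

Settle nodes by increasing distance from SW21:
SW21: 0
SW38: 4.4  (via SW21)
SW16: 5.1  (via SW21)
SW32: 6.1  (via SW21)
SW37: 8.7  (via SW21)
SW35: 9.1  (via SW21)
SW27: 14.3  (via SW35)
SW14: 18.1  (via SW27)
Shortest route: SW21–SW35–SW27–SW14 = 18.1.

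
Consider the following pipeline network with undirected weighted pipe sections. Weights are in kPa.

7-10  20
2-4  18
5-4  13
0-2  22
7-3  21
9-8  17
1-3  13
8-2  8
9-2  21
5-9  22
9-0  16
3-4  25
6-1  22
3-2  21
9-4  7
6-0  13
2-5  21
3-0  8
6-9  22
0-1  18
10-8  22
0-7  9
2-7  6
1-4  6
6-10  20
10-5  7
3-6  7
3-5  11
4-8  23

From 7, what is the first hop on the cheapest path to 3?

Candidate routes:
7–3: 21 = 21
7–2–3: 6+21 = 27
7–0–3: 9+8 = 17
7–0–6–3: 9+13+7 = 29
Cheapest is 7–0–3 at 17 kPa.
So from 7 the first move is to 0.

0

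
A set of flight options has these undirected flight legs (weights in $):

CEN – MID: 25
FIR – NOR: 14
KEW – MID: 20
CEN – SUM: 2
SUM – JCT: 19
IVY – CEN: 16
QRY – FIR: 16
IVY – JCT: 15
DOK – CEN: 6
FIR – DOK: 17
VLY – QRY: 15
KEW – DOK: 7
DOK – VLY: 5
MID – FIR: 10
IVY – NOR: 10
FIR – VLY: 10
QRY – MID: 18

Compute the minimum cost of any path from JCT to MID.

$46

Compare a few routes:
JCT - SUM - CEN - DOK - VLY - FIR - MID: 19+2+6+5+10+10 = 52
JCT - SUM - CEN - DOK - FIR - MID: 19+2+6+17+10 = 54
JCT - SUM - CEN - MID: 19+2+25 = 46
JCT - IVY - NOR - FIR - MID: 15+10+14+10 = 49
Cheapest is JCT - SUM - CEN - MID at $46.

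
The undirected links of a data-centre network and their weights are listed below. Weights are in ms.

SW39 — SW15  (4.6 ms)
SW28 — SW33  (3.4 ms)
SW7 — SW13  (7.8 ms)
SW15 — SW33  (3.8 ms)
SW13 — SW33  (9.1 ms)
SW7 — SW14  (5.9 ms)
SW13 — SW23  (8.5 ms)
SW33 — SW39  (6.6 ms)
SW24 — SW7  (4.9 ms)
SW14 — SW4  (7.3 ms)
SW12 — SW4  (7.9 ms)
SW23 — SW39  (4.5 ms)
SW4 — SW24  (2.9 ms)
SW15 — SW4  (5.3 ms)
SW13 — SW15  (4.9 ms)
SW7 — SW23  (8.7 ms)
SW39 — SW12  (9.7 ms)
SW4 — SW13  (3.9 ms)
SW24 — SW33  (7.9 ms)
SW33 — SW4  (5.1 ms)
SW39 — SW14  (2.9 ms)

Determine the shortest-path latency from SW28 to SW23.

Compare a few routes:
SW28 - SW33 - SW15 - SW39 - SW23: 3.4+3.8+4.6+4.5 = 16.3
SW28 - SW33 - SW4 - SW13 - SW23: 3.4+5.1+3.9+8.5 = 20.9
SW28 - SW33 - SW15 - SW13 - SW23: 3.4+3.8+4.9+8.5 = 20.6
SW28 - SW33 - SW39 - SW23: 3.4+6.6+4.5 = 14.5
The minimum is 14.5 ms via SW28 - SW33 - SW39 - SW23.

14.5 ms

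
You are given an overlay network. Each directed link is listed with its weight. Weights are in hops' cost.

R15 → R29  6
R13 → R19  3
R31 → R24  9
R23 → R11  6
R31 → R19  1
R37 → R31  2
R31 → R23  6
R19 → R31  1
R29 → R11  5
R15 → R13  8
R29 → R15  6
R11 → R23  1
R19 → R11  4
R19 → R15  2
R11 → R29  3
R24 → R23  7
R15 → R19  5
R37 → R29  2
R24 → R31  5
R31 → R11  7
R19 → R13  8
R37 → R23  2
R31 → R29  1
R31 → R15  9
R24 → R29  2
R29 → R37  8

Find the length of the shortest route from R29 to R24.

19 hops' cost

Settle nodes by increasing distance from R29:
R29: 0
R11: 5  (via R29)
R15: 6  (via R29)
R23: 6  (via R11)
R37: 8  (via R29)
R31: 10  (via R37)
R19: 11  (via R15)
R13: 14  (via R15)
R24: 19  (via R31)
Shortest route: R29–R37–R31–R24 = 19 hops' cost.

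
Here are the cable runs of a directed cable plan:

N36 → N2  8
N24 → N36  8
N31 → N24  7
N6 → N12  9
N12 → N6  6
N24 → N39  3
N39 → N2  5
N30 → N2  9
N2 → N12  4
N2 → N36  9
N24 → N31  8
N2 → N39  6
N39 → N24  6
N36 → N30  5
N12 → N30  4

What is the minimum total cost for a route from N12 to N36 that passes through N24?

Shortest N12→N24: N12 → N30 → N2 → N39 → N24 = 25
Shortest N24→N36: N24 → N36 = 8
Total via N24: 25 + 8 = 33.

33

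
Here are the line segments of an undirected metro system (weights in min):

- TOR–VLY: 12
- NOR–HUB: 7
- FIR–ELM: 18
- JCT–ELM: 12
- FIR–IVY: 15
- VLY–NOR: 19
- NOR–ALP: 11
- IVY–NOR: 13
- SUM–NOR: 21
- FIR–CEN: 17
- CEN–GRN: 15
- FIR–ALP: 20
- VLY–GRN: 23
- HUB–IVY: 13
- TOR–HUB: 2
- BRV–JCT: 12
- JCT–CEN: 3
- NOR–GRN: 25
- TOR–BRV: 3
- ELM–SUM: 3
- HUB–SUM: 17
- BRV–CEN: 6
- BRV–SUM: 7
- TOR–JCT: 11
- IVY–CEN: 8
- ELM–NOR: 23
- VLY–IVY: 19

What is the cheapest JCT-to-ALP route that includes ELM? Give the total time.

45 min

Best JCT to ELM: JCT–ELM costing 12
Best ELM to ALP: ELM–SUM–BRV–TOR–HUB–NOR–ALP costing 33
Total via ELM: 12 + 33 = 45 min.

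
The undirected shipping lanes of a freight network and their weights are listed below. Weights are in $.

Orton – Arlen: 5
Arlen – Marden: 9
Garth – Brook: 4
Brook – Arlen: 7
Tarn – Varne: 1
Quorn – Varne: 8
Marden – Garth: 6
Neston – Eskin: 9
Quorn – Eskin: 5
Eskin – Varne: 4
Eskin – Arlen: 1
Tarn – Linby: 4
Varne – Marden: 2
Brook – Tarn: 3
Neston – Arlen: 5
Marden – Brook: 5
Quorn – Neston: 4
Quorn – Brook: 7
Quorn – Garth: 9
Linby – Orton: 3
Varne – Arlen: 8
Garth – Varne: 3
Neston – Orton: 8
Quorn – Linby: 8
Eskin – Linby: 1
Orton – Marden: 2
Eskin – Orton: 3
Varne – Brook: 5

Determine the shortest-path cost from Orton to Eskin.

$3

Running Dijkstra from Orton:
Orton: 0
Marden: 2  (via Orton)
Linby: 3  (via Orton)
Eskin: 3  (via Orton)
Shortest route: Orton → Eskin = $3.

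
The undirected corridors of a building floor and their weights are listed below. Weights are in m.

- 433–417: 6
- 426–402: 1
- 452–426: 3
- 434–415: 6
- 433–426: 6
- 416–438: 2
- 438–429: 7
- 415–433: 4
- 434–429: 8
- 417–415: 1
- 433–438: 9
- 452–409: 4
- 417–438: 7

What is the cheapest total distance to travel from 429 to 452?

Candidate routes:
429–438–417–433–426–452: 7+7+6+6+3 = 29
429–434–415–433–426–452: 8+6+4+6+3 = 27
429–438–417–415–433–426–452: 7+7+1+4+6+3 = 28
429–438–433–426–452: 7+9+6+3 = 25
Cheapest is 429–438–433–426–452 at 25 m.

25 m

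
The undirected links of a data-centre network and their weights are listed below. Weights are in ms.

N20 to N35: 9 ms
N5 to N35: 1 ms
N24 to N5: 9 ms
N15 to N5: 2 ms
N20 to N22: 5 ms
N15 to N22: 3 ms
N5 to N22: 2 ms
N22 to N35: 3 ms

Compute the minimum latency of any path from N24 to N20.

16 ms

Settle nodes by increasing distance from N24:
N24: 0
N5: 9  (via N24)
N35: 10  (via N5)
N15: 11  (via N5)
N22: 11  (via N5)
N20: 16  (via N22)
Shortest route: N24 → N5 → N22 → N20 = 16 ms.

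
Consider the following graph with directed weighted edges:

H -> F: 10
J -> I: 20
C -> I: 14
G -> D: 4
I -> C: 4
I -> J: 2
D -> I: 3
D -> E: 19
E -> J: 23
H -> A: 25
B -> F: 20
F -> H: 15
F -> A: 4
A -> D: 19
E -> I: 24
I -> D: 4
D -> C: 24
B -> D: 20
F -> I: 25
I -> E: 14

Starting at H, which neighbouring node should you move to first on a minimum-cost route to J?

Candidate routes:
H–F–I–J: 10+25+2 = 37
H–A–D–I–J: 25+19+3+2 = 49
H–F–A–D–I–J: 10+4+19+3+2 = 38
H–F–I–E–J: 10+25+14+23 = 72
Cheapest is H–F–I–J at 37.
So from H the first move is to F.

F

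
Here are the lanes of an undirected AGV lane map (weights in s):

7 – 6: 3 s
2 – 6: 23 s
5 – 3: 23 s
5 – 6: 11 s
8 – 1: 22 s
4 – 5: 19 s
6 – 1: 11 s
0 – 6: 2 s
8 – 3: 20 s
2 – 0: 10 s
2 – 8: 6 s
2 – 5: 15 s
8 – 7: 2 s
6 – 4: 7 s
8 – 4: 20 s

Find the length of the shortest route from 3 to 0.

Settle nodes by increasing distance from 3:
3: 0
8: 20  (via 3)
7: 22  (via 8)
5: 23  (via 3)
6: 25  (via 7)
2: 26  (via 8)
0: 27  (via 6)
Shortest route: 3 → 8 → 7 → 6 → 0 = 27 s.

27 s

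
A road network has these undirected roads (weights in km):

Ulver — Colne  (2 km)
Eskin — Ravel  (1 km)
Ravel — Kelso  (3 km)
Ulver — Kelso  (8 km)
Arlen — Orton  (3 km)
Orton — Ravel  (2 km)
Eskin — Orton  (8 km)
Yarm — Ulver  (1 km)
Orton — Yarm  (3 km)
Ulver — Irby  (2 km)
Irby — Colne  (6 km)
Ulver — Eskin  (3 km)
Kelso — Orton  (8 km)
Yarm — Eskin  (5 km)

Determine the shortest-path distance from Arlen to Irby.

Compare a few routes:
Arlen → Orton → Ravel → Eskin → Yarm → Ulver → Irby: 3+2+1+5+1+2 = 14
Arlen → Orton → Yarm → Ulver → Irby: 3+3+1+2 = 9
Arlen → Orton → Ravel → Eskin → Ulver → Irby: 3+2+1+3+2 = 11
Cheapest is Arlen → Orton → Yarm → Ulver → Irby at 9 km.

9 km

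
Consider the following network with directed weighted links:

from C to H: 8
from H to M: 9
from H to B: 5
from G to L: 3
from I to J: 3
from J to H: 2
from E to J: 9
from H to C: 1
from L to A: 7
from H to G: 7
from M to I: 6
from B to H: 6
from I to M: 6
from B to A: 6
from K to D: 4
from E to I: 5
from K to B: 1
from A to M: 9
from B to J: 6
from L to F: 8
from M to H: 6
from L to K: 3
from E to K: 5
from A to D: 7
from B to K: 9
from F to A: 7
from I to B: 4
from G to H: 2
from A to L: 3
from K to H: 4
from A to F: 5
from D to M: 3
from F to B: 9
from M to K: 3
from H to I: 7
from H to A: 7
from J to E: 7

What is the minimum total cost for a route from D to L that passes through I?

Shortest D→I: D–M–I = 9
Shortest I→L: I–B–A–L = 13
Total via I: 9 + 13 = 22.

22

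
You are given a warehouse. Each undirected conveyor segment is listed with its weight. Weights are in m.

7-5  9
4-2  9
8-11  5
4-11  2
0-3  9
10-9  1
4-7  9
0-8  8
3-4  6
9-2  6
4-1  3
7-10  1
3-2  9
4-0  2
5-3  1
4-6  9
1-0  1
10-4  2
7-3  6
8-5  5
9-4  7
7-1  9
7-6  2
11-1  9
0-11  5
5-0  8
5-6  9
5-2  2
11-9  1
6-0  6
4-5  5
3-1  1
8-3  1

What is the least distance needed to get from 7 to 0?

5 m

Shortest distances from 7:
7: 0
10: 1  (via 7)
6: 2  (via 7)
9: 2  (via 10)
4: 3  (via 10)
11: 3  (via 9)
0: 5  (via 4)
Shortest route: 7–10–4–0 = 5 m.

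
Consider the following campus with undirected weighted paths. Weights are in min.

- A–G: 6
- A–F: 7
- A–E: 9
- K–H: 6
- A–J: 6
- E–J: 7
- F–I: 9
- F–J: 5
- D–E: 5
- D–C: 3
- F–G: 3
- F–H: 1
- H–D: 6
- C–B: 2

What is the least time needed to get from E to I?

Candidate routes:
E → A → F → I: 9+7+9 = 25
E → J → F → I: 7+5+9 = 21
E → A → G → F → I: 9+6+3+9 = 27
The minimum is 21 min via E → J → F → I.

21 min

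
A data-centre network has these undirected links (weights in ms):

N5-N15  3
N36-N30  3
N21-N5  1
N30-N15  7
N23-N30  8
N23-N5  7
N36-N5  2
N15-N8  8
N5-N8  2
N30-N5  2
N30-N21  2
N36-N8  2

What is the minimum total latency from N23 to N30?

8 ms

Shortest distances from N23:
N23: 0
N5: 7  (via N23)
N30: 8  (via N23)
Shortest route: N23–N30 = 8 ms.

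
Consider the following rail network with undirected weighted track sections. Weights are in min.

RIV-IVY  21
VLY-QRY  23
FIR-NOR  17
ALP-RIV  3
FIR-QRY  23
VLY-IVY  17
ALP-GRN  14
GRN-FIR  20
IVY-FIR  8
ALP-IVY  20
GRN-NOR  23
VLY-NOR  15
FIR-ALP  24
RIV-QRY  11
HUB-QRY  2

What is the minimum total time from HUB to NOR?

40 min

Shortest distances from HUB:
HUB: 0
QRY: 2  (via HUB)
RIV: 13  (via QRY)
ALP: 16  (via RIV)
VLY: 25  (via QRY)
FIR: 25  (via QRY)
GRN: 30  (via ALP)
IVY: 33  (via FIR)
NOR: 40  (via VLY)
Shortest route: HUB–QRY–VLY–NOR = 40 min.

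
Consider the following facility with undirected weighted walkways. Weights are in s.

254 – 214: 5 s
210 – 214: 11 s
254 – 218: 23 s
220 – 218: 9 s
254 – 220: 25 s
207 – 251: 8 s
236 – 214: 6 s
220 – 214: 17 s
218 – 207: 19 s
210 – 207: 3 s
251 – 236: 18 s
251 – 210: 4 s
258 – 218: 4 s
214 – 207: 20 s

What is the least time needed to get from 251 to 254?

Compare a few routes:
251 - 236 - 214 - 254: 18+6+5 = 29
251 - 210 - 214 - 254: 4+11+5 = 20
251 - 207 - 210 - 214 - 254: 8+3+11+5 = 27
Cheapest is 251 - 210 - 214 - 254 at 20 s.

20 s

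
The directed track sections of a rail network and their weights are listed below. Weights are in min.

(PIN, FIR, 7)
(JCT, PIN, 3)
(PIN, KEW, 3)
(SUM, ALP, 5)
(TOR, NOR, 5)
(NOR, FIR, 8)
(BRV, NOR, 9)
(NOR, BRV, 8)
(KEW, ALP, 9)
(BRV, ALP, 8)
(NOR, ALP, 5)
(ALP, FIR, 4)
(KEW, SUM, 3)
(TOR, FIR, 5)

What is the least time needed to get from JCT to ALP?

Shortest distances from JCT:
JCT: 0
PIN: 3  (via JCT)
KEW: 6  (via PIN)
SUM: 9  (via KEW)
FIR: 10  (via PIN)
ALP: 14  (via SUM)
Shortest route: JCT → PIN → KEW → SUM → ALP = 14 min.

14 min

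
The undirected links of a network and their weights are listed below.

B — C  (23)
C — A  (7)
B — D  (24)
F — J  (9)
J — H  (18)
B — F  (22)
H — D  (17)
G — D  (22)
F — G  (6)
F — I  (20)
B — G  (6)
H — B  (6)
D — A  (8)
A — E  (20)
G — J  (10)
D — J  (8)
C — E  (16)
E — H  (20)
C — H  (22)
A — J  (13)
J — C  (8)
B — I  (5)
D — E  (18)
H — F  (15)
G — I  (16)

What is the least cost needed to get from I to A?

Settle nodes by increasing distance from I:
I: 0
B: 5  (via I)
G: 11  (via B)
H: 11  (via B)
F: 17  (via G)
J: 21  (via G)
C: 28  (via B)
D: 28  (via H)
E: 31  (via H)
A: 34  (via J)
Shortest route: I–B–G–J–A = 34.

34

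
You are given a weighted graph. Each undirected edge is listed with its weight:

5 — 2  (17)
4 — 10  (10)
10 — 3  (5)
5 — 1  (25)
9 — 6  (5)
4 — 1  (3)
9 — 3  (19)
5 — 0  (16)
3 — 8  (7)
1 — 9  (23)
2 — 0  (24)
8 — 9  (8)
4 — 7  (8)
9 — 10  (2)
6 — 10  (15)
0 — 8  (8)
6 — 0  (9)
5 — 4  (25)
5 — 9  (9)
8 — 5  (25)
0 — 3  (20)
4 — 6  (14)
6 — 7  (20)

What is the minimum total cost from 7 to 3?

23

Compare a few routes:
7 → 6 → 9 → 10 → 3: 20+5+2+5 = 32
7 → 4 → 10 → 9 → 8 → 3: 8+10+2+8+7 = 35
7 → 4 → 6 → 9 → 10 → 3: 8+14+5+2+5 = 34
7 → 4 → 10 → 3: 8+10+5 = 23
The minimum is 23 via 7 → 4 → 10 → 3.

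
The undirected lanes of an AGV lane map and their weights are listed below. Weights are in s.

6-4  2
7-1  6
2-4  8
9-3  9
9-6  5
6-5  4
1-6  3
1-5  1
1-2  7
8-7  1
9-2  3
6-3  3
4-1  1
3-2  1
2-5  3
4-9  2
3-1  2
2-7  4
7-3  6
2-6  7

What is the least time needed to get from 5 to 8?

Candidate routes:
5–1–3–7–8: 1+2+6+1 = 10
5–1–3–2–7–8: 1+2+1+4+1 = 9
5–1–7–8: 1+6+1 = 8
Cheapest is 5–1–7–8 at 8 s.

8 s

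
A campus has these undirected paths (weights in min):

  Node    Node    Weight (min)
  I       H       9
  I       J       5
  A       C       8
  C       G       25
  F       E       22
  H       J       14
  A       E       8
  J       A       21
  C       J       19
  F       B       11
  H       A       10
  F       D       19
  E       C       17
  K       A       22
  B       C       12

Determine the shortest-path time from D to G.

Shortest distances from D:
D: 0
F: 19  (via D)
B: 30  (via F)
E: 41  (via F)
C: 42  (via B)
A: 49  (via E)
H: 59  (via A)
J: 61  (via C)
I: 66  (via J)
G: 67  (via C)
Shortest route: D → F → B → C → G = 67 min.

67 min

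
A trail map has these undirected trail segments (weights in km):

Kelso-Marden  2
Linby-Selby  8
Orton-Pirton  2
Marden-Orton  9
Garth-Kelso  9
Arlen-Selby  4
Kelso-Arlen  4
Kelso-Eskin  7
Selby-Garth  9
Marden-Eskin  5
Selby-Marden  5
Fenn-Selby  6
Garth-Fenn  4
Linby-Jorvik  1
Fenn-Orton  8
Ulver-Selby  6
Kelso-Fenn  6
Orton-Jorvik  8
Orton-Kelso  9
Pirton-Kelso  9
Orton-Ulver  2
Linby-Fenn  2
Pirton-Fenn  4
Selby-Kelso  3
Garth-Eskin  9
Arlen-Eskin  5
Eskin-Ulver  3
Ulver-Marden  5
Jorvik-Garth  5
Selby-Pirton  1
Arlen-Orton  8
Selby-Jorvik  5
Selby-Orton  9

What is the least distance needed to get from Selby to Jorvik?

Running Dijkstra from Selby:
Selby: 0
Pirton: 1  (via Selby)
Kelso: 3  (via Selby)
Orton: 3  (via Pirton)
Arlen: 4  (via Selby)
Fenn: 5  (via Pirton)
Ulver: 5  (via Orton)
Marden: 5  (via Selby)
Jorvik: 5  (via Selby)
Shortest route: Selby–Jorvik = 5 km.

5 km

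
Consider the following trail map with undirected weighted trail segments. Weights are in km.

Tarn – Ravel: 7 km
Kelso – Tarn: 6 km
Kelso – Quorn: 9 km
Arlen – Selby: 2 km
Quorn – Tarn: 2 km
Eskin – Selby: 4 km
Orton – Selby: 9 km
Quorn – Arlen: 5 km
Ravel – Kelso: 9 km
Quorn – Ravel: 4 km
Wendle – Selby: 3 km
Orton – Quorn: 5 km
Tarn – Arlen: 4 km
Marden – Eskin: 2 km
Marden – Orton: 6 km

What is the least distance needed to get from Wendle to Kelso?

15 km

Enumerating some paths:
Wendle - Selby - Arlen - Quorn - Tarn - Kelso: 3+2+5+2+6 = 18
Wendle - Selby - Arlen - Quorn - Kelso: 3+2+5+9 = 19
Wendle - Selby - Arlen - Tarn - Kelso: 3+2+4+6 = 15
Wendle - Selby - Arlen - Tarn - Quorn - Kelso: 3+2+4+2+9 = 20
Cheapest is Wendle - Selby - Arlen - Tarn - Kelso at 15 km.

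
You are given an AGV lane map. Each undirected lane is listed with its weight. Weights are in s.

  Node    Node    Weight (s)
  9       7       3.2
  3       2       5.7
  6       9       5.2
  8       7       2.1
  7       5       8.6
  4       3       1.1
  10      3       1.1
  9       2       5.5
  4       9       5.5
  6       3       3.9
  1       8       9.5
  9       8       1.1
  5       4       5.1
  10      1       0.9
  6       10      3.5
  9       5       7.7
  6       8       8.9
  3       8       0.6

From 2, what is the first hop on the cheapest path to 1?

3

Enumerating some paths:
2–3–6–10–1: 5.7+3.9+3.5+0.9 = 14
2–3–10–1: 5.7+1.1+0.9 = 7.7
2–9–8–3–10–1: 5.5+1.1+0.6+1.1+0.9 = 9.2
2–9–7–8–3–10–1: 5.5+3.2+2.1+0.6+1.1+0.9 = 13.4
The minimum is 7.7 s via 2–3–10–1.
So from 2 the first move is to 3.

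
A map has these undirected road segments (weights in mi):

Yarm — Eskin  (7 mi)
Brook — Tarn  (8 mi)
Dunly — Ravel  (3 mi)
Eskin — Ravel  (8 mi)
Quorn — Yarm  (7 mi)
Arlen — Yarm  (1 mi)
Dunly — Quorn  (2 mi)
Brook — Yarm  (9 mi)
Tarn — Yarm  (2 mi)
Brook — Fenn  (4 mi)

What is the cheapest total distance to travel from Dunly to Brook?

18 mi

Compare a few routes:
Dunly - Quorn - Yarm - Tarn - Brook: 2+7+2+8 = 19
Dunly - Ravel - Eskin - Yarm - Brook: 3+8+7+9 = 27
Dunly - Ravel - Eskin - Yarm - Tarn - Brook: 3+8+7+2+8 = 28
Dunly - Quorn - Yarm - Brook: 2+7+9 = 18
The minimum is 18 mi via Dunly - Quorn - Yarm - Brook.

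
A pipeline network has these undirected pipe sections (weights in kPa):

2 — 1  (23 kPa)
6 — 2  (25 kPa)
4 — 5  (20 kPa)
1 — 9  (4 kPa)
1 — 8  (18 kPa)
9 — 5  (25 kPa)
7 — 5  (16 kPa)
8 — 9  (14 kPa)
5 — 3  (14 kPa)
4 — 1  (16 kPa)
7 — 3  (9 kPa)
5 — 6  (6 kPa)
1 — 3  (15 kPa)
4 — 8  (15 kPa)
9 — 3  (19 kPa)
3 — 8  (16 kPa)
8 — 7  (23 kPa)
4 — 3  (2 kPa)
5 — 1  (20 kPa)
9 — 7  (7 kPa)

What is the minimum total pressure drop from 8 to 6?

Candidate routes:
8–4–3–5–6: 15+2+14+6 = 37
8–3–5–6: 16+14+6 = 36
The minimum is 36 kPa via 8–3–5–6.

36 kPa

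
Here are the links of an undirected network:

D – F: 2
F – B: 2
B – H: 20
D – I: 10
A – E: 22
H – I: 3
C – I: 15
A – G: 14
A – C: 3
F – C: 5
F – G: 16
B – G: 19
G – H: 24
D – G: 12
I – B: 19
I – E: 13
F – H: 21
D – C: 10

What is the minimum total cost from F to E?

25

Enumerating some paths:
F - C - I - E: 5+15+13 = 33
F - D - I - E: 2+10+13 = 25
F - C - A - E: 5+3+22 = 30
Cheapest is F - D - I - E at 25.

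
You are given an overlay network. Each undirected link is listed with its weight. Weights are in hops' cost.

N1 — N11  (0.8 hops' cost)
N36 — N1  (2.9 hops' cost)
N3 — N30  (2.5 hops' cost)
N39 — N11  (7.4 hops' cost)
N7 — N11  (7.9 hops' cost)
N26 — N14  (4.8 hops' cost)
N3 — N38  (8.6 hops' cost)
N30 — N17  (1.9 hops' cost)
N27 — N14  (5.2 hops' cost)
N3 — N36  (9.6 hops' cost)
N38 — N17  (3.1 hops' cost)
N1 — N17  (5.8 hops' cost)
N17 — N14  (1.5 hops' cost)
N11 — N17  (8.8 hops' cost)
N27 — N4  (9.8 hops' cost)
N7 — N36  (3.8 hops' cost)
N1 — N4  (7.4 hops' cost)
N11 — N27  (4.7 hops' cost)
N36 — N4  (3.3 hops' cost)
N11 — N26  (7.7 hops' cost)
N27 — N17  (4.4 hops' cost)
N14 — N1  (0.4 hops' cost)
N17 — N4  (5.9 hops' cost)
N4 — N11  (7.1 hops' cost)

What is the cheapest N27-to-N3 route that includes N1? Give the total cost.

Best N27 to N1: N27–N11–N1 costing 5.5
Best N1 to N3: N1–N14–N17–N30–N3 costing 6.3
Total via N1: 5.5 + 6.3 = 11.8 hops' cost.

11.8 hops' cost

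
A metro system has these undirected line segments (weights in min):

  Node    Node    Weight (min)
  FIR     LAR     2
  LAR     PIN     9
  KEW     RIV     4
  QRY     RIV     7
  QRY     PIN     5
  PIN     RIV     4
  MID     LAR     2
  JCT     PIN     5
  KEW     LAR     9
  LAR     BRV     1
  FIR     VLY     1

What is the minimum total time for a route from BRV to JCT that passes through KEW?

23 min

Best BRV to KEW: BRV–LAR–KEW costing 10
Best KEW to JCT: KEW–RIV–PIN–JCT costing 13
Total via KEW: 10 + 13 = 23 min.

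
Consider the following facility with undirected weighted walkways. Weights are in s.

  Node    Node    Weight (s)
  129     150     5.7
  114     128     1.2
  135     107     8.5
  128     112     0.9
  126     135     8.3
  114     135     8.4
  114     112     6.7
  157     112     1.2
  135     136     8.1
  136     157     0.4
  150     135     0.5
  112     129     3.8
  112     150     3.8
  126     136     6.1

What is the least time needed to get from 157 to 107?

Shortest distances from 157:
157: 0
136: 0.4  (via 157)
112: 1.2  (via 157)
128: 2.1  (via 112)
114: 3.3  (via 128)
129: 5  (via 112)
150: 5  (via 112)
135: 5.5  (via 150)
126: 6.5  (via 136)
107: 14  (via 135)
Shortest route: 157–112–150–135–107 = 14 s.

14 s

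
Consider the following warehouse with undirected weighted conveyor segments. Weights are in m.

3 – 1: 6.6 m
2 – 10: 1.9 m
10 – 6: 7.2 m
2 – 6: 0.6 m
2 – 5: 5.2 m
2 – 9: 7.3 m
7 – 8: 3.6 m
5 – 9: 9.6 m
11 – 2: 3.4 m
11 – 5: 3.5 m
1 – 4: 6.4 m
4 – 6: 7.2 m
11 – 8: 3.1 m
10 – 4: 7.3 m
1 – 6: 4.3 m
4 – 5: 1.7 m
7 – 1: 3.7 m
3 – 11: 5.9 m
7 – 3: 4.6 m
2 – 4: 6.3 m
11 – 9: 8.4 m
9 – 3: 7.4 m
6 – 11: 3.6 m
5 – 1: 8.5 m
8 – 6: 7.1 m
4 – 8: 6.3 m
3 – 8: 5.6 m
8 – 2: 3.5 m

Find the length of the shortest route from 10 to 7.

9 m

Shortest distances from 10:
10: 0
2: 1.9  (via 10)
6: 2.5  (via 2)
11: 5.3  (via 2)
8: 5.4  (via 2)
1: 6.8  (via 6)
5: 7.1  (via 2)
4: 7.3  (via 10)
7: 9  (via 8)
Shortest route: 10 → 2 → 8 → 7 = 9 m.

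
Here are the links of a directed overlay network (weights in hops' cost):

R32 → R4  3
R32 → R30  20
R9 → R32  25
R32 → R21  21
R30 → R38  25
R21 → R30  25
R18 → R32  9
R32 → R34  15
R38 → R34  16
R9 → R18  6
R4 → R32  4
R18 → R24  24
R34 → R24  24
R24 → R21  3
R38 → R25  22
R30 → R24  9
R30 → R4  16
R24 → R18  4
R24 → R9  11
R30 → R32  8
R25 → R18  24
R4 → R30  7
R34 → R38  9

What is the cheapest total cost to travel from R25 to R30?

43 hops' cost

Running Dijkstra from R25:
R25: 0
R18: 24  (via R25)
R32: 33  (via R18)
R4: 36  (via R32)
R30: 43  (via R4)
Shortest route: R25 → R18 → R32 → R4 → R30 = 43 hops' cost.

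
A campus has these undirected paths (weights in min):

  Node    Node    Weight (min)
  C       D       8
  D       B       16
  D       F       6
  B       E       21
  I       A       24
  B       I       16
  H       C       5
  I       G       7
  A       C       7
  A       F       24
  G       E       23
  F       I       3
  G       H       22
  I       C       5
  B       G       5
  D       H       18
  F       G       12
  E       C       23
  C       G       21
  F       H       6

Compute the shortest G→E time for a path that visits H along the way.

Shortest G→H: G–I–F–H = 16
Shortest H→E: H–C–E = 28
Total via H: 16 + 28 = 44 min.

44 min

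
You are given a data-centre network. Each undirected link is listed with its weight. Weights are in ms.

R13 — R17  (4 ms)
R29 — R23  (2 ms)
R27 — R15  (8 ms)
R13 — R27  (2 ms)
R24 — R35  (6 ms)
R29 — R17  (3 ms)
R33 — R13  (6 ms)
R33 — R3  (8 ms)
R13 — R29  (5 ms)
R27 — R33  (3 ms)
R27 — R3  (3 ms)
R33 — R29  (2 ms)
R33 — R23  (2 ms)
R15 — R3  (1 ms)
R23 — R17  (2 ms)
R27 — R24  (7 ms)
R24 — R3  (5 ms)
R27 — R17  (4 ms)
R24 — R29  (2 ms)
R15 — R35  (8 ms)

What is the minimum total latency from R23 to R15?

Settle nodes by increasing distance from R23:
R23: 0
R33: 2  (via R23)
R17: 2  (via R23)
R29: 2  (via R23)
R24: 4  (via R29)
R27: 5  (via R33)
R13: 6  (via R17)
R3: 8  (via R27)
R15: 9  (via R3)
Shortest route: R23–R33–R27–R3–R15 = 9 ms.

9 ms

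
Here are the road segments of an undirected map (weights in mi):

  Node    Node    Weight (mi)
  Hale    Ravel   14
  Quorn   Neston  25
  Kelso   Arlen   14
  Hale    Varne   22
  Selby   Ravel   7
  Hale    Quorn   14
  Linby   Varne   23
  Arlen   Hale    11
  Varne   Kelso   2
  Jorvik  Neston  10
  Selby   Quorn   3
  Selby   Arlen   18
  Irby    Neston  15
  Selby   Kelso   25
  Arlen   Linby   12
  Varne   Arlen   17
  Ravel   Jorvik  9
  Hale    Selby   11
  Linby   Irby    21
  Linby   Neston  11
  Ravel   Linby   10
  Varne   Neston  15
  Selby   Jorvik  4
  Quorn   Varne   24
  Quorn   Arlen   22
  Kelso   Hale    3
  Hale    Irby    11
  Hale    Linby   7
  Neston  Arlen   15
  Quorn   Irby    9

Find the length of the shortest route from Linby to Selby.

17 mi

Settle nodes by increasing distance from Linby:
Linby: 0
Hale: 7  (via Linby)
Ravel: 10  (via Linby)
Kelso: 10  (via Hale)
Neston: 11  (via Linby)
Varne: 12  (via Kelso)
Arlen: 12  (via Linby)
Selby: 17  (via Ravel)
Shortest route: Linby → Ravel → Selby = 17 mi.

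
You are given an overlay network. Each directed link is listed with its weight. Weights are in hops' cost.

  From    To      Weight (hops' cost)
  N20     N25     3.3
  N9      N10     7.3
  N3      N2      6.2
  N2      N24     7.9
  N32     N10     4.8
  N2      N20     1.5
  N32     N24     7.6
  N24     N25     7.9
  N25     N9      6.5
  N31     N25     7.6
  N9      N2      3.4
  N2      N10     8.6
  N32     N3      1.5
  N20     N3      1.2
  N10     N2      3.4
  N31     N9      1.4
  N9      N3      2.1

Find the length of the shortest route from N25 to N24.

17.8 hops' cost

Settle nodes by increasing distance from N25:
N25: 0
N9: 6.5  (via N25)
N3: 8.6  (via N9)
N2: 9.9  (via N9)
N20: 11.4  (via N2)
N10: 13.8  (via N9)
N24: 17.8  (via N2)
Shortest route: N25–N9–N2–N24 = 17.8 hops' cost.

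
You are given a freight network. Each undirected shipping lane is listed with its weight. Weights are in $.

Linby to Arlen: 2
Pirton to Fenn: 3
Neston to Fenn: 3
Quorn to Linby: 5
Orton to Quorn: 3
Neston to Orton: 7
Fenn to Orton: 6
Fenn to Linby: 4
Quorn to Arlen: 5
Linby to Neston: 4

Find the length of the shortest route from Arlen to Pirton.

$9

Shortest distances from Arlen:
Arlen: 0
Linby: 2  (via Arlen)
Quorn: 5  (via Arlen)
Fenn: 6  (via Linby)
Neston: 6  (via Linby)
Orton: 8  (via Quorn)
Pirton: 9  (via Fenn)
Shortest route: Arlen → Linby → Fenn → Pirton = $9.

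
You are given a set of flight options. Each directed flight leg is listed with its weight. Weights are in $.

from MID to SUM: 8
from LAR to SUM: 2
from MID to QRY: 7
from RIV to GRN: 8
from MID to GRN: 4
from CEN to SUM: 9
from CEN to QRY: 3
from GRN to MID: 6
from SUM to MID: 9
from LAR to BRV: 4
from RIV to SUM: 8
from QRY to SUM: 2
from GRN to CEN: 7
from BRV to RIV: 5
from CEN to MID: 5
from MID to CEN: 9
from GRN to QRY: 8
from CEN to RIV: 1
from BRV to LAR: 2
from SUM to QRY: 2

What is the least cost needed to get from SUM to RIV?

$19

Compare a few routes:
SUM → MID → GRN → CEN → RIV: 9+4+7+1 = 21
SUM → MID → CEN → RIV: 9+9+1 = 19
Cheapest is SUM → MID → CEN → RIV at $19.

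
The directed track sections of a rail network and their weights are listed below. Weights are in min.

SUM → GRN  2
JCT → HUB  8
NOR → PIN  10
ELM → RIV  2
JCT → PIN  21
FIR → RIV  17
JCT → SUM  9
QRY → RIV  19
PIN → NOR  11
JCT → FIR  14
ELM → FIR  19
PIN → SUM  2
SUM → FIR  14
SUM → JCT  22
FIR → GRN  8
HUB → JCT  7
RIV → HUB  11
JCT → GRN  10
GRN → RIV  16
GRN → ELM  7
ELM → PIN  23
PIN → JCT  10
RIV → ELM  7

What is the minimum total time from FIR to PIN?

38 min

Running Dijkstra from FIR:
FIR: 0
GRN: 8  (via FIR)
ELM: 15  (via GRN)
RIV: 17  (via FIR)
HUB: 28  (via RIV)
JCT: 35  (via HUB)
PIN: 38  (via ELM)
Shortest route: FIR–GRN–ELM–PIN = 38 min.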